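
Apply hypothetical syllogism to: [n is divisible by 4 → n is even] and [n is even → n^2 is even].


Hypothetical syllogism: from (P → Q) and (Q → R), infer (P → R).
Chain the two implications through the shared middle term 'n is even'.

n is divisible by 4 → n^2 is even


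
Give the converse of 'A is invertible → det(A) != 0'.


The converse of (P → Q) is (Q → P). It is not in general equivalent to the original.
Here P = 'A is invertible' and Q = 'det(A) != 0'.

If det(A) != 0, then A is invertible.


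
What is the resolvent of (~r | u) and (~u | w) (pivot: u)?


The clauses contain complementary literals u and ~u.
Resolution eliminates this pair and disjoins the remaining literals (merging duplicates).

(~r | w)


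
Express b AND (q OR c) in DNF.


Step 1: Distribute ∧ over ∨: b ∧ (q ∨ c) = (b ∧ q) ∨ (b ∧ c).

(b AND q) OR (b AND c)


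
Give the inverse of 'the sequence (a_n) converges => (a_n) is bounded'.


The inverse of (P → Q) is (¬P → ¬Q). It is equivalent to the converse, not to the original.
Here P = 'the sequence (a_n) converges' and Q = '(a_n) is bounded'.

If not (the sequence (a_n) converges), then not ((a_n) is bounded).


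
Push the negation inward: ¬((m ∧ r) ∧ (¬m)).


De Morgan: the negation of a conjunction is the disjunction of the negations.
Distribute ¬ across ∧, flipping it to ∨, and negate each literal.

((¬m) ∨ (¬r)) ∨ m


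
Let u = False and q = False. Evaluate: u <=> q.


Biconditional is true when both operands have the same truth value.
Substitute: u=False, q=False.
False <=> False evaluates to True.

True


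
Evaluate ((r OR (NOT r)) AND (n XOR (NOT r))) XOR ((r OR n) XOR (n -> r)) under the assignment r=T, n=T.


Substitute r=T, n=T:
NOT r = F
r OR (NOT r) = T OR F = T
NOT r = F
n XOR (NOT r) = T XOR F = T
(r OR (NOT r)) AND (n XOR (NOT r)) = T AND T = T
r OR n = T OR T = T
n -> r = T -> T = T
(r OR n) XOR (n -> r) = T XOR T = F
((r OR (NOT r)) AND (n XOR (NOT r))) XOR ((r OR n) XOR (n -> r)) = T XOR F = T

T


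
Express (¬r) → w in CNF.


Step 1: Rewrite (¬r) → w as ¬(¬r) ∨ w.
Step 2: Eliminate any double negations (¬¬X = X).

r ∨ w


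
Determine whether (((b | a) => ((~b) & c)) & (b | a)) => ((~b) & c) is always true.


Build the truth table over {a, b, c}:
a | b | c | φ
-------------
False | False | False | True
True | False | False | True
False | True | False | True
True | True | False | True
False | False | True | True
True | False | True | True
False | True | True | True
True | True | True | True
Every row evaluates to true.

Yes, it is a tautology.


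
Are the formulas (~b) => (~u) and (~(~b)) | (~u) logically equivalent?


Compare truth tables:
b | u | φ | ψ
-------------
False | False | True | True
True | False | True | True
False | True | False | False
True | True | True | True
The columns φ and ψ agree on every row.

Yes, they are logically equivalent.


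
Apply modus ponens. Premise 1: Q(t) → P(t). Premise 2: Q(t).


Modus ponens: from (P → Q) and P, infer Q.
P = 'Q(t)' is asserted, and P → Q holds, so Q follows.

P(t).


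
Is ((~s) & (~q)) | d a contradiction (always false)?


Truth table over {d, q, s}:
d | q | s | φ
-------------
False | False | False | True
True | False | False | True
False | True | False | False
True | True | False | True
False | False | True | False
True | False | True | True
False | True | True | False
True | True | True | True
Satisfying assignment at row 1: d=False, q=False, s=False gives True.

No, it is not a contradiction.


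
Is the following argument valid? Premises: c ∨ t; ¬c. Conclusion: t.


This matches the form of disjunctive syllogism: the conclusion follows in every model of the premises.

Valid.


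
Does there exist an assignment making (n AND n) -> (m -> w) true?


Search for a satisfying assignment over {m, n, w}.
Try m=F, n=F, w=F: the formula evaluates to T.
A satisfying assignment exists.

Satisfiable.


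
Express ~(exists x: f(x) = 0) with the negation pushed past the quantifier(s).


¬(forall x: φ) = exists x: ¬φ, and ¬(exists x: φ) = forall x: ¬φ.
Apply to the existential statement.

forall x: ~(f(x) = 0)


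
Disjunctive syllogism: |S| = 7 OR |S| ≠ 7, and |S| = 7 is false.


Disjunctive syllogism: from (P ∨ Q) and ¬P, infer Q.
One disjunct, '|S| = 7', is ruled out; the other must hold.

|S| ≠ 7


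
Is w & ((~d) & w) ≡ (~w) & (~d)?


Compare truth tables:
d | w | φ | ψ
-------------
False | False | False | True
True | False | False | False
False | True | True | False
True | True | False | False
They differ at row 1 (d=False, w=False): φ=False but ψ=True.

No, they are not logically equivalent.


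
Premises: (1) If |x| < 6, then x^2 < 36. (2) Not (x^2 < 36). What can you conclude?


Modus tollens: from (P → Q) and ¬Q, infer ¬P.
Q = 'x^2 < 36' is denied; since P → Q, P must also fail.

Not (|x| < 6).


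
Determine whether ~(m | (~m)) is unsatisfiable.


Truth table over {m}:
m | φ
-----
False | False
True | False
Every row is false.

Yes, it is a contradiction.


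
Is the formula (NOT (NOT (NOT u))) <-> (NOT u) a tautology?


Build the truth table over {u}:
u | φ
-----
F | T
T | T
Every row evaluates to true.

Yes, it is a tautology.


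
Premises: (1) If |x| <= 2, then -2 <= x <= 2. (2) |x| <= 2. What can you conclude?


Modus ponens: from (P → Q) and P, infer Q.
P = '|x| <= 2' is asserted, and P → Q holds, so Q follows.

-2 <= x <= 2.


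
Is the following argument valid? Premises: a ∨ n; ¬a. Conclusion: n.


This matches the form of disjunctive syllogism: the conclusion follows in every model of the premises.

Valid.


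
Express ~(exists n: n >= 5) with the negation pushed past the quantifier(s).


¬(forall x: φ) = exists x: ¬φ, and ¬(exists x: φ) = forall x: ¬φ.
Apply to the existential statement.

forall n: ~(n >= 5)


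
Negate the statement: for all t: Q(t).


¬(for all x: φ) = there exists x: ¬φ, and ¬(there exists x: φ) = for all x: ¬φ.
Apply to the universal statement.

there exists t: NOT(Q(t))


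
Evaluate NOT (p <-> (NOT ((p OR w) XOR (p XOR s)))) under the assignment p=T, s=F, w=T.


Substitute p=T, s=F, w=T:
p OR w = T OR T = T
p XOR s = T XOR F = T
(p OR w) XOR (p XOR s) = T XOR T = F
NOT ((p OR w) XOR (p XOR s)) = T
p <-> (NOT ((p OR w) XOR (p XOR s))) = T <-> T = T
NOT (p <-> (NOT ((p OR w) XOR (p XOR s)))) = F

F


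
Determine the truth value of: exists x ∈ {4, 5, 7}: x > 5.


Evaluate the predicate on each element: 4:False, 5:False, 7:True.
Witness x = 7 satisfies the predicate.

True


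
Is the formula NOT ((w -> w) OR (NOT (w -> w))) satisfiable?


Check all 2 assignments over {w}:
w | φ
-----
F | F
T | F
No assignment makes the formula true.

Unsatisfiable.


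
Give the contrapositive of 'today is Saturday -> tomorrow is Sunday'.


The contrapositive of (P → Q) is (¬Q → ¬P); it is logically equivalent to the original.
Here P = 'today is Saturday' and Q = 'tomorrow is Sunday'.

If not (tomorrow is Sunday), then not (today is Saturday).


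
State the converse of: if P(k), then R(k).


The converse of (P → Q) is (Q → P). It is not in general equivalent to the original.
Here P = 'P(k)' and Q = 'R(k)'.

If R(k), then P(k).


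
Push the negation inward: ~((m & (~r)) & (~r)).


De Morgan: the negation of a conjunction is the disjunction of the negations.
Distribute ~ across &, flipping it to |, and negate each literal.

((~m) | r) | r


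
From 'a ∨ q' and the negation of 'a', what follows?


Disjunctive syllogism: from (P ∨ Q) and ¬P, infer Q.
One disjunct, 'a', is ruled out; the other must hold.

q


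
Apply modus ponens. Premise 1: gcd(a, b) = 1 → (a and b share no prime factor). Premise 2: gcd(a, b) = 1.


Modus ponens: from (P → Q) and P, infer Q.
P = 'gcd(a, b) = 1' is asserted, and P → Q holds, so Q follows.

(a and b share no prime factor).


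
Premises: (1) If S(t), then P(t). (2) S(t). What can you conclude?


Modus ponens: from (P → Q) and P, infer Q.
P = 'S(t)' is asserted, and P → Q holds, so Q follows.

P(t).


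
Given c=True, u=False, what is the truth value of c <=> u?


Biconditional is true when both operands have the same truth value.
Substitute: c=True, u=False.
True <=> False evaluates to False.

False


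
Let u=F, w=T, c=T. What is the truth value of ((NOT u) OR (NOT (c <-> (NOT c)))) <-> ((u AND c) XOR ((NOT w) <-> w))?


Substitute u=F, w=T, c=T:
NOT u = T
NOT c = F
c <-> (NOT c) = T <-> F = F
NOT (c <-> (NOT c)) = T
(NOT u) OR (NOT (c <-> (NOT c))) = T OR T = T
u AND c = F AND T = F
NOT w = F
(NOT w) <-> w = F <-> T = F
(u AND c) XOR ((NOT w) <-> w) = F XOR F = F
((NOT u) OR (NOT (c <-> (NOT c)))) <-> ((u AND c) XOR ((NOT w) <-> w)) = T <-> F = F

F


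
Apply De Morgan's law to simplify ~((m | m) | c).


De Morgan: the negation of a disjunction is the conjunction of the negations.
Distribute ~ across |, flipping it to &, and negate each literal.

((~m) & (~m)) & (~c)


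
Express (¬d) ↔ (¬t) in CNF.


Step 1: Rewrite (¬d) ↔ (¬t) as ((¬d) → (¬t)) ∧ ((¬t) → (¬d)).
Step 2: Rewrite each implication as a disjunction.
Step 3: Eliminate any double negations (¬¬X = X).

(d ∨ (¬t)) ∧ (t ∨ (¬d))


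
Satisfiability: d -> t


Search for a satisfying assignment over {d, t}.
Try d=F, t=F: the formula evaluates to T.
A satisfying assignment exists.

Satisfiable.


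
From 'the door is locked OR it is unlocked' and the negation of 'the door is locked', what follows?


Disjunctive syllogism: from (P ∨ Q) and ¬P, infer Q.
One disjunct, 'the door is locked', is ruled out; the other must hold.

it is unlocked


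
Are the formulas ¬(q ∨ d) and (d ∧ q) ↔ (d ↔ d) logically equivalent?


Compare truth tables:
d | q | φ | ψ
-------------
F | F | T | F
T | F | F | F
F | T | F | F
T | T | F | T
They differ at row 1 (d=F, q=F): φ=T but ψ=F.

No, they are not logically equivalent.


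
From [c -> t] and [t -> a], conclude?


Hypothetical syllogism: from (P → Q) and (Q → R), infer (P → R).
Chain the two implications through the shared middle term 't'.

c -> a


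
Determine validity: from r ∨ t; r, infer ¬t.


This is affirming a disjunct (fallacy). There exist truth assignments where the premises are all true but the conclusion is false.

Invalid.


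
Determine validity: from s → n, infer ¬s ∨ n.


This matches the form of material implication: the conclusion follows in every model of the premises.

Valid.


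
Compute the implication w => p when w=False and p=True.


Implication is false only when antecedent is true and consequent is false.
Substitute: w=False, p=True.
False => True evaluates to True.

True


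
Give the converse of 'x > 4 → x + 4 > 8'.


The converse of (P → Q) is (Q → P). It is not in general equivalent to the original.
Here P = 'x > 4' and Q = 'x + 4 > 8'.

If x + 4 > 8, then x > 4.


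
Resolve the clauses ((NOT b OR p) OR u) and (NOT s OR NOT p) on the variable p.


The clauses contain complementary literals p and NOTp.
Resolution eliminates this pair and disjoins the remaining literals (merging duplicates).

((NOT b OR u) OR NOT s)


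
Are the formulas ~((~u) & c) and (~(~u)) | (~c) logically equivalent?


Compare truth tables:
c | u | φ | ψ
-------------
False | False | True | True
True | False | False | False
False | True | True | True
True | True | True | True
The columns φ and ψ agree on every row.

Yes, they are logically equivalent.


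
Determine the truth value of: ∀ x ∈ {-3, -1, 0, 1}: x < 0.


Evaluate the predicate on each element: -3:T, -1:T, 0:F, 1:F.
Counterexample x = 0 fails the predicate.

F


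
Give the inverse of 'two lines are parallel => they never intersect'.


The inverse of (P → Q) is (¬P → ¬Q). It is equivalent to the converse, not to the original.
Here P = 'two lines are parallel' and Q = 'they never intersect'.

If not (two lines are parallel), then not (they never intersect).


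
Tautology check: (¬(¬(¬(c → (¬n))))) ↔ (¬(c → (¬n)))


Build the truth table over {c, n}:
c | n | φ
---------
F | F | T
T | F | T
F | T | T
T | T | T
Every row evaluates to true.

Yes, it is a tautology.


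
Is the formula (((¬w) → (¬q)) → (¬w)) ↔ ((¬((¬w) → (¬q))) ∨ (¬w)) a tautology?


Build the truth table over {q, w}:
q | w | φ
---------
F | F | T
T | F | T
F | T | T
T | T | T
Every row evaluates to true.

Yes, it is a tautology.


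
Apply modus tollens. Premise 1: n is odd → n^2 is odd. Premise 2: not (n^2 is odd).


Modus tollens: from (P → Q) and ¬Q, infer ¬P.
Q = 'n^2 is odd' is denied; since P → Q, P must also fail.

Not (n is odd).


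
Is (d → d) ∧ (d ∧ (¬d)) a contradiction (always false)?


Truth table over {d}:
d | φ
-----
F | F
T | F
Every row is false.

Yes, it is a contradiction.


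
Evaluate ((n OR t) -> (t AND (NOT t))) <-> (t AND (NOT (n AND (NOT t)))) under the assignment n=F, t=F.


Substitute n=F, t=F:
n OR t = F OR F = F
NOT t = T
t AND (NOT t) = F AND T = F
(n OR t) -> (t AND (NOT t)) = F -> F = T
NOT t = T
n AND (NOT t) = F AND T = F
NOT (n AND (NOT t)) = T
t AND (NOT (n AND (NOT t))) = F AND T = F
((n OR t) -> (t AND (NOT t))) <-> (t AND (NOT (n AND (NOT t)))) = T <-> F = F

F


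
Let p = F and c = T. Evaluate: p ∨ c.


Disjunction is false only when both operands are false.
Substitute: p=F, c=T.
F ∨ T evaluates to T.

T


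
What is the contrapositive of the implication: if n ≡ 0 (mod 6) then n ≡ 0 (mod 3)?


The contrapositive of (P → Q) is (¬Q → ¬P); it is logically equivalent to the original.
Here P = 'n ≡ 0 (mod 6)' and Q = 'n ≡ 0 (mod 3)'.

If not (n ≡ 0 (mod 3)), then not (n ≡ 0 (mod 6)).


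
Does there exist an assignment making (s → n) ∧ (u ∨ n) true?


Search for a satisfying assignment over {n, s, u}.
Try n=T, s=F, u=F: the formula evaluates to T.
A satisfying assignment exists.

Satisfiable.


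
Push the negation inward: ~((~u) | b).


De Morgan: the negation of a disjunction is the conjunction of the negations.
Distribute ~ across |, flipping it to &, and negate each literal.

u & (~b)


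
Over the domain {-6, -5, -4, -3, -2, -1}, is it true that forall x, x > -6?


Evaluate the predicate on each element: -6:False, -5:True, -4:True, -3:True, -2:True, -1:True.
Counterexample x = -6 fails the predicate.

False


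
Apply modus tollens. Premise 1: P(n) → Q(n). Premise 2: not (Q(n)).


Modus tollens: from (P → Q) and ¬Q, infer ¬P.
Q = 'Q(n)' is denied; since P → Q, P must also fail.

Not (P(n)).


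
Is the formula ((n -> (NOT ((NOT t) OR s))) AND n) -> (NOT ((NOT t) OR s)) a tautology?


Build the truth table over {n, s, t}:
n | s | t | φ
-------------
F | F | F | T
T | F | F | T
F | T | F | T
T | T | F | T
F | F | T | T
T | F | T | T
F | T | T | T
T | T | T | T
Every row evaluates to true.

Yes, it is a tautology.


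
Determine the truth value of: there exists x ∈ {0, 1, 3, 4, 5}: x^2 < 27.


Evaluate the predicate on each element: 0:T, 1:T, 3:T, 4:T, 5:T.
Witness x = 0 satisfies the predicate.

T


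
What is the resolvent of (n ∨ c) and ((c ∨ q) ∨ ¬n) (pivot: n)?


The clauses contain complementary literals n and ¬n.
Resolution eliminates this pair and disjoins the remaining literals (merging duplicates).

(c ∨ q)


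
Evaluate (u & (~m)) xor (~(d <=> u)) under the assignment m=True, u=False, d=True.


Substitute m=True, u=False, d=True:
~m = False
u & (~m) = False & False = False
d <=> u = True <=> False = False
~(d <=> u) = True
(u & (~m)) xor (~(d <=> u)) = False xor True = True

True


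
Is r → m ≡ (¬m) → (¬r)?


Compare truth tables:
m | r | φ | ψ
-------------
F | F | T | T
T | F | T | T
F | T | F | F
T | T | T | T
The columns φ and ψ agree on every row.

Yes, they are logically equivalent.


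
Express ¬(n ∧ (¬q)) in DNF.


Step 1: Apply De Morgan: ¬(n ∧ (¬q)) = ¬n ∨ ¬(¬q).
Step 2: Eliminate any double negations (¬¬X = X).

(¬n) ∨ q


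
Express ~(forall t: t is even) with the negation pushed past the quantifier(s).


¬(forall x: φ) = exists x: ¬φ, and ¬(exists x: φ) = forall x: ¬φ.
Apply to the universal statement.

exists t: ~(t is even)


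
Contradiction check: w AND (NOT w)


Truth table over {w}:
w | φ
-----
F | F
T | F
Every row is false.

Yes, it is a contradiction.


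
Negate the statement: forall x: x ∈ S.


¬(forall x: φ) = exists x: ¬φ, and ¬(exists x: φ) = forall x: ¬φ.
Apply to the universal statement.

exists x: ~(x ∈ S)


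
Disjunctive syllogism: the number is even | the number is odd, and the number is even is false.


Disjunctive syllogism: from (P ∨ Q) and ¬P, infer Q.
One disjunct, 'the number is even', is ruled out; the other must hold.

the number is odd


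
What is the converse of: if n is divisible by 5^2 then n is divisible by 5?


The converse of (P → Q) is (Q → P). It is not in general equivalent to the original.
Here P = 'n is divisible by 5^2' and Q = 'n is divisible by 5'.

If n is divisible by 5, then n is divisible by 5^2.


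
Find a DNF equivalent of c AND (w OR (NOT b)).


Step 1: Distribute ∧ over ∨: c ∧ (w ∨ (¬b)) = (c ∧ w) ∨ (c ∧ (¬b)).

(c AND w) OR (c AND (NOT b))


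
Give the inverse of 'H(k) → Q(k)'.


The inverse of (P → Q) is (¬P → ¬Q). It is equivalent to the converse, not to the original.
Here P = 'H(k)' and Q = 'Q(k)'.

If not (H(k)), then not (Q(k)).


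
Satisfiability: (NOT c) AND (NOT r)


Search for a satisfying assignment over {c, r}.
Try c=F, r=F: the formula evaluates to T.
A satisfying assignment exists.

Satisfiable.


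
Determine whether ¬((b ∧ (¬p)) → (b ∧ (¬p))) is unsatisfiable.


Truth table over {b, p}:
b | p | φ
---------
F | F | F
T | F | F
F | T | F
T | T | F
Every row is false.

Yes, it is a contradiction.


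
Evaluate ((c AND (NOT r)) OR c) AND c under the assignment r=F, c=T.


Substitute r=F, c=T:
NOT r = T
c AND (NOT r) = T AND T = T
(c AND (NOT r)) OR c = T OR T = T
((c AND (NOT r)) OR c) AND c = T AND T = T

T


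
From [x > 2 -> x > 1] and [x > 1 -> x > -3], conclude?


Hypothetical syllogism: from (P → Q) and (Q → R), infer (P → R).
Chain the two implications through the shared middle term 'x > 1'.

x > 2 -> x > -3


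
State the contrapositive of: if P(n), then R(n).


The contrapositive of (P → Q) is (¬Q → ¬P); it is logically equivalent to the original.
Here P = 'P(n)' and Q = 'R(n)'.

If not (R(n)), then not (P(n)).


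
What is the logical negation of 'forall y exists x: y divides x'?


Negation flips each quantifier (∀↔∃) and negates the inner predicate.
¬(forall y exists x: φ) = exists y forall x: ¬φ.

exists y forall x: ~(y divides x)


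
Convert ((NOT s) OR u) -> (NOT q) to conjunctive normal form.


Step 1: Rewrite as ¬((¬s) ∨ u) ∨ (¬q) = (¬(¬s) ∧ ¬u) ∨ (¬q).
Step 2: Distribute ∨ over ∧.
Step 3: Eliminate any double negations (¬¬X = X).

(s OR (NOT q)) AND ((NOT u) OR (NOT q))


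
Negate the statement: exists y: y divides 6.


¬(forall x: φ) = exists x: ¬φ, and ¬(exists x: φ) = forall x: ¬φ.
Apply to the existential statement.

forall y: ~(y divides 6)


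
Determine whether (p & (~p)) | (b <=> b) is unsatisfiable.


Truth table over {b, p}:
b | p | φ
---------
False | False | True
True | False | True
False | True | True
True | True | True
Satisfying assignment at row 1: b=False, p=False gives True.

No, it is not a contradiction.


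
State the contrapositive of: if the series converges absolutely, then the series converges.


The contrapositive of (P → Q) is (¬Q → ¬P); it is logically equivalent to the original.
Here P = 'the series converges absolutely' and Q = 'the series converges'.

If not (the series converges), then not (the series converges absolutely).


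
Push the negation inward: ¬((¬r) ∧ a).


De Morgan: the negation of a conjunction is the disjunction of the negations.
Distribute ¬ across ∧, flipping it to ∨, and negate each literal.

r ∨ (¬a)


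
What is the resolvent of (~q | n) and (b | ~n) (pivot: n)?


The clauses contain complementary literals n and ~n.
Resolution eliminates this pair and disjoins the remaining literals (merging duplicates).

(~q | b)


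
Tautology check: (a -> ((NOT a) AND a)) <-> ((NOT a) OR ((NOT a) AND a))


Build the truth table over {a}:
a | φ
-----
F | T
T | T
Every row evaluates to true.

Yes, it is a tautology.


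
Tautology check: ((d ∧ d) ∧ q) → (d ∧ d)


Build the truth table over {d, q}:
d | q | φ
---------
F | F | T
T | F | T
F | T | T
T | T | T
Every row evaluates to true.

Yes, it is a tautology.


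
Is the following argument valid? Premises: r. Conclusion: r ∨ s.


This matches the form of disjunction introduction: the conclusion follows in every model of the premises.

Valid.


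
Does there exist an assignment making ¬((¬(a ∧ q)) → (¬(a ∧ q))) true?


Check all 4 assignments over {a, q}:
a | q | φ
---------
F | F | F
T | F | F
F | T | F
T | T | F
No assignment makes the formula true.

Unsatisfiable.


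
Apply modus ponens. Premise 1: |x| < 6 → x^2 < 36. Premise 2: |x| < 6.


Modus ponens: from (P → Q) and P, infer Q.
P = '|x| < 6' is asserted, and P → Q holds, so Q follows.

x^2 < 36.


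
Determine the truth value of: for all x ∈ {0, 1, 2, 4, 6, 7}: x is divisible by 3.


Evaluate the predicate on each element: 0:T, 1:F, 2:F, 4:F, 6:T, 7:F.
Counterexample x = 1 fails the predicate.

F


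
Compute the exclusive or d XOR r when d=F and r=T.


Exclusive or is true when exactly one operand is true.
Substitute: d=F, r=T.
F XOR T evaluates to T.

T


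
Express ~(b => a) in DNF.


Step 1: Rewrite implication then negate: ¬(¬b ∨ a) = b ∧ ¬a.

b & (~a)


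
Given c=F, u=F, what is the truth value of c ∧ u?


Conjunction is true only when both operands are true.
Substitute: c=F, u=F.
F ∧ F evaluates to F.

F


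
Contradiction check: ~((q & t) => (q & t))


Truth table over {q, t}:
q | t | φ
---------
False | False | False
True | False | False
False | True | False
True | True | False
Every row is false.

Yes, it is a contradiction.


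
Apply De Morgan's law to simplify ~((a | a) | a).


De Morgan: the negation of a disjunction is the conjunction of the negations.
Distribute ~ across |, flipping it to &, and negate each literal.

((~a) & (~a)) & (~a)


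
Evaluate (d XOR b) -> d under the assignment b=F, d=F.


Substitute b=F, d=F:
d XOR b = F XOR F = F
(d XOR b) -> d = F -> F = T

T


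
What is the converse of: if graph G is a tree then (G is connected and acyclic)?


The converse of (P → Q) is (Q → P). It is not in general equivalent to the original.
Here P = 'graph G is a tree' and Q = '(G is connected and acyclic)'.

If (G is connected and acyclic), then graph G is a tree.


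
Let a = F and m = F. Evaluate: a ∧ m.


Conjunction is true only when both operands are true.
Substitute: a=F, m=F.
F ∧ F evaluates to F.

F


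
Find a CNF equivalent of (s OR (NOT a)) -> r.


Step 1: Rewrite as ¬(s ∨ (¬a)) ∨ r = (¬s ∧ ¬(¬a)) ∨ r.
Step 2: Distribute ∨ over ∧.
Step 3: Eliminate any double negations (¬¬X = X).

((NOT s) OR r) AND (a OR r)


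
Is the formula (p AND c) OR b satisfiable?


Search for a satisfying assignment over {b, c, p}.
Try b=T, c=F, p=F: the formula evaluates to T.
A satisfying assignment exists.

Satisfiable.


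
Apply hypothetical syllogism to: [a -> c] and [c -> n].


Hypothetical syllogism: from (P → Q) and (Q → R), infer (P → R).
Chain the two implications through the shared middle term 'c'.

a -> n


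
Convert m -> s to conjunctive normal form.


Step 1: Rewrite m → s as ¬m ∨ s.

(NOT m) OR s


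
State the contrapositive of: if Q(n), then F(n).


The contrapositive of (P → Q) is (¬Q → ¬P); it is logically equivalent to the original.
Here P = 'Q(n)' and Q = 'F(n)'.

If not (F(n)), then not (Q(n)).


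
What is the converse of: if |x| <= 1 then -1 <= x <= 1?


The converse of (P → Q) is (Q → P). It is not in general equivalent to the original.
Here P = '|x| <= 1' and Q = '-1 <= x <= 1'.

If -1 <= x <= 1, then |x| <= 1.


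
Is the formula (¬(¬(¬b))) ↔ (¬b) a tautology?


Build the truth table over {b}:
b | φ
-----
F | T
T | T
Every row evaluates to true.

Yes, it is a tautology.


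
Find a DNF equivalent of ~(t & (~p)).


Step 1: Apply De Morgan: ¬(t ∧ (¬p)) = ¬t ∨ ¬(¬p).
Step 2: Eliminate any double negations (¬¬X = X).

(~t) | p


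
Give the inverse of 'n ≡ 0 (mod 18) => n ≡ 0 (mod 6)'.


The inverse of (P → Q) is (¬P → ¬Q). It is equivalent to the converse, not to the original.
Here P = 'n ≡ 0 (mod 18)' and Q = 'n ≡ 0 (mod 6)'.

If not (n ≡ 0 (mod 18)), then not (n ≡ 0 (mod 6)).


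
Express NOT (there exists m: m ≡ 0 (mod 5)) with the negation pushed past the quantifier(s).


¬(for all x: φ) = there exists x: ¬φ, and ¬(there exists x: φ) = for all x: ¬φ.
Apply to the existential statement.

for all m: NOT(m ≡ 0 (mod 5))


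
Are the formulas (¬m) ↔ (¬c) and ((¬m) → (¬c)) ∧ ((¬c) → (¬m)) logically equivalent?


Compare truth tables:
c | m | φ | ψ
-------------
F | F | T | T
T | F | F | F
F | T | F | F
T | T | T | T
The columns φ and ψ agree on every row.

Yes, they are logically equivalent.


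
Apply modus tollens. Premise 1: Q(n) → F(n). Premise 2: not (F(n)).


Modus tollens: from (P → Q) and ¬Q, infer ¬P.
Q = 'F(n)' is denied; since P → Q, P must also fail.

Not (Q(n)).


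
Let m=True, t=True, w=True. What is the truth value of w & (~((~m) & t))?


Substitute m=True, t=True, w=True:
~m = False
(~m) & t = False & True = False
~((~m) & t) = True
w & (~((~m) & t)) = True & True = True

True


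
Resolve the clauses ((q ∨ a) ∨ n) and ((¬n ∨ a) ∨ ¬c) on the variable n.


The clauses contain complementary literals n and ¬n.
Resolution eliminates this pair and disjoins the remaining literals (merging duplicates).

((q ∨ a) ∨ ¬c)


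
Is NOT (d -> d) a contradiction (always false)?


Truth table over {d}:
d | φ
-----
F | F
T | F
Every row is false.

Yes, it is a contradiction.


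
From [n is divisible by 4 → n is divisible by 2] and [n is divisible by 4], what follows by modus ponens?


Modus ponens: from (P → Q) and P, infer Q.
P = 'n is divisible by 4' is asserted, and P → Q holds, so Q follows.

n is divisible by 2.


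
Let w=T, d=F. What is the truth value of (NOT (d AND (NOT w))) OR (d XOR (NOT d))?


Substitute w=T, d=F:
NOT w = F
d AND (NOT w) = F AND F = F
NOT (d AND (NOT w)) = T
NOT d = T
d XOR (NOT d) = F XOR T = T
(NOT (d AND (NOT w))) OR (d XOR (NOT d)) = T OR T = T

T


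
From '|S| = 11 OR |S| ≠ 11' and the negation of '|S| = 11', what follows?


Disjunctive syllogism: from (P ∨ Q) and ¬P, infer Q.
One disjunct, '|S| = 11', is ruled out; the other must hold.

|S| ≠ 11


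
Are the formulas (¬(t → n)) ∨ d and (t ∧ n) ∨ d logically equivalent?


Compare truth tables:
d | n | t | φ | ψ
-----------------
F | F | F | F | F
T | F | F | T | T
F | T | F | F | F
T | T | F | T | T
F | F | T | T | F
T | F | T | T | T
F | T | T | F | T
T | T | T | T | T
They differ at row 5 (d=F, n=F, t=T): φ=T but ψ=F.

No, they are not logically equivalent.


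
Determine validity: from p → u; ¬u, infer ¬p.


This matches the form of modus tollens: the conclusion follows in every model of the premises.

Valid.


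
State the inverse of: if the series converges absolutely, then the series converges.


The inverse of (P → Q) is (¬P → ¬Q). It is equivalent to the converse, not to the original.
Here P = 'the series converges absolutely' and Q = 'the series converges'.

If not (the series converges absolutely), then not (the series converges).


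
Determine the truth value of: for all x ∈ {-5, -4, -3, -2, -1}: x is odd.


Evaluate the predicate on each element: -5:T, -4:F, -3:T, -2:F, -1:T.
Counterexample x = -4 fails the predicate.

F


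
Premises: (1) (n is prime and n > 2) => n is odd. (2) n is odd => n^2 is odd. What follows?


Hypothetical syllogism: from (P → Q) and (Q → R), infer (P → R).
Chain the two implications through the shared middle term 'n is odd'.

(n is prime and n > 2) => n^2 is odd


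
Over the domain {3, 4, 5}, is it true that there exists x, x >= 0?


Evaluate the predicate on each element: 3:T, 4:T, 5:T.
Witness x = 3 satisfies the predicate.

T


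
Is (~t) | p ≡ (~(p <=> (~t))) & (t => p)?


Compare truth tables:
p | t | φ | ψ
-------------
False | False | True | True
True | False | True | False
False | True | False | False
True | True | True | True
They differ at row 2 (p=True, t=False): φ=True but ψ=False.

No, they are not logically equivalent.


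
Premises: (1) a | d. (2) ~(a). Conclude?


Disjunctive syllogism: from (P ∨ Q) and ¬P, infer Q.
One disjunct, 'a', is ruled out; the other must hold.

d


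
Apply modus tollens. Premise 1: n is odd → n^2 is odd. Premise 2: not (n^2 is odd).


Modus tollens: from (P → Q) and ¬Q, infer ¬P.
Q = 'n^2 is odd' is denied; since P → Q, P must also fail.

Not (n is odd).


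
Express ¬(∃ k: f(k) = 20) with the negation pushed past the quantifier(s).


¬(∀ x: φ) = ∃ x: ¬φ, and ¬(∃ x: φ) = ∀ x: ¬φ.
Apply to the existential statement.

∀ k: ¬(f(k) = 20)


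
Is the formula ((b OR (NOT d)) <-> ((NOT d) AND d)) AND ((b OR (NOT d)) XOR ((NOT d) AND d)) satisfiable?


Check all 4 assignments over {b, d}:
b | d | φ
---------
F | F | F
T | F | F
F | T | F
T | T | F
No assignment makes the formula true.

Unsatisfiable.


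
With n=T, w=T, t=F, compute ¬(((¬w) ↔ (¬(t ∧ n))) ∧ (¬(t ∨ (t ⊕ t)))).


Substitute n=T, w=T, t=F:
¬w = F
t ∧ n = F ∧ T = F
¬(t ∧ n) = T
(¬w) ↔ (¬(t ∧ n)) = F ↔ T = F
t ⊕ t = F ⊕ F = F
t ∨ (t ⊕ t) = F ∨ F = F
¬(t ∨ (t ⊕ t)) = T
((¬w) ↔ (¬(t ∧ n))) ∧ (¬(t ∨ (t ⊕ t))) = F ∧ T = F
¬(((¬w) ↔ (¬(t ∧ n))) ∧ (¬(t ∨ (t ⊕ t)))) = T

T


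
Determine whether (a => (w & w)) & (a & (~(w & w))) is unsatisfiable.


Truth table over {a, w}:
a | w | φ
---------
False | False | False
True | False | False
False | True | False
True | True | False
Every row is false.

Yes, it is a contradiction.


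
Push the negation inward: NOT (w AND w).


De Morgan: the negation of a conjunction is the disjunction of the negations.
Distribute NOT across AND, flipping it to OR, and negate each literal.

(NOT w) OR (NOT w)


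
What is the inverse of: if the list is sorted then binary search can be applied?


The inverse of (P → Q) is (¬P → ¬Q). It is equivalent to the converse, not to the original.
Here P = 'the list is sorted' and Q = 'binary search can be applied'.

If not (the list is sorted), then not (binary search can be applied).


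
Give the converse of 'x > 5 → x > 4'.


The converse of (P → Q) is (Q → P). It is not in general equivalent to the original.
Here P = 'x > 5' and Q = 'x > 4'.

If x > 4, then x > 5.


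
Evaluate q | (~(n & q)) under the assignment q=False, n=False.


Substitute q=False, n=False:
n & q = False & False = False
~(n & q) = True
q | (~(n & q)) = False | True = True

True


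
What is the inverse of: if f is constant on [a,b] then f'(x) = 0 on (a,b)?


The inverse of (P → Q) is (¬P → ¬Q). It is equivalent to the converse, not to the original.
Here P = 'f is constant on [a,b]' and Q = 'f'(x) = 0 on (a,b)'.

If not (f is constant on [a,b]), then not (f'(x) = 0 on (a,b)).


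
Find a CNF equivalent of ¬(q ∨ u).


Step 1: Apply De Morgan: ¬(q ∨ u) = ¬q ∧ ¬u.

(¬q) ∧ (¬u)


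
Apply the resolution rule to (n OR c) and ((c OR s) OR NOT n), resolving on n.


The clauses contain complementary literals n and NOTn.
Resolution eliminates this pair and disjoins the remaining literals (merging duplicates).

(c OR s)


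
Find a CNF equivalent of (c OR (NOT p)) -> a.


Step 1: Rewrite as ¬(c ∨ (¬p)) ∨ a = (¬c ∧ ¬(¬p)) ∨ a.
Step 2: Distribute ∨ over ∧.
Step 3: Eliminate any double negations (¬¬X = X).

((NOT c) OR a) AND (p OR a)


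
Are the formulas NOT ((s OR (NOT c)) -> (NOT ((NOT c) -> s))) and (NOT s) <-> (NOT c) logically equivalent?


Compare truth tables:
c | s | φ | ψ
-------------
F | F | F | T
T | F | F | F
F | T | T | F
T | T | T | T
They differ at row 1 (c=F, s=F): φ=F but ψ=T.

No, they are not logically equivalent.


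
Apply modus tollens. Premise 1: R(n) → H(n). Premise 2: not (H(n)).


Modus tollens: from (P → Q) and ¬Q, infer ¬P.
Q = 'H(n)' is denied; since P → Q, P must also fail.

Not (R(n)).


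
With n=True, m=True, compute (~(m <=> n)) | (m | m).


Substitute n=True, m=True:
m <=> n = True <=> True = True
~(m <=> n) = False
m | m = True | True = True
(~(m <=> n)) | (m | m) = False | True = True

True


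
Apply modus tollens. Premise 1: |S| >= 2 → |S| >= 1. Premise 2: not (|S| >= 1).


Modus tollens: from (P → Q) and ¬Q, infer ¬P.
Q = '|S| >= 1' is denied; since P → Q, P must also fail.

Not (|S| >= 2).


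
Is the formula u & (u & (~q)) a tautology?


Build the truth table over {q, u}:
q | u | φ
---------
False | False | False
True | False | False
False | True | True
True | True | False
Counterexample at row 1: with q=False, u=False, the formula is False.

No, it is not a tautology.


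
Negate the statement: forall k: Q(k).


¬(forall x: φ) = exists x: ¬φ, and ¬(exists x: φ) = forall x: ¬φ.
Apply to the universal statement.

exists k: ~(Q(k))


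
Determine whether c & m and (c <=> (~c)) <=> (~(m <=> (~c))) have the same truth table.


Compare truth tables:
c | m | φ | ψ
-------------
False | False | False | False
True | False | False | True
False | True | False | True
True | True | True | False
They differ at row 2 (c=True, m=False): φ=False but ψ=True.

No, they are not logically equivalent.


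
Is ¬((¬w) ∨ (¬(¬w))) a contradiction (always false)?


Truth table over {w}:
w | φ
-----
F | F
T | F
Every row is false.

Yes, it is a contradiction.


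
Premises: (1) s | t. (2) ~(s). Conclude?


Disjunctive syllogism: from (P ∨ Q) and ¬P, infer Q.
One disjunct, 's', is ruled out; the other must hold.

t


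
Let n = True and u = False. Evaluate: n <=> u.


Biconditional is true when both operands have the same truth value.
Substitute: n=True, u=False.
True <=> False evaluates to False.

False


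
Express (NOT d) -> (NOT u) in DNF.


Step 1: Rewrite (¬d) → (¬u) as ¬(¬d) ∨ (¬u).
Step 2: Eliminate any double negations (¬¬X = X).

d OR (NOT u)


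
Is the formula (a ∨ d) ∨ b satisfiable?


Search for a satisfying assignment over {a, b, d}.
Try a=T, b=F, d=F: the formula evaluates to T.
A satisfying assignment exists.

Satisfiable.


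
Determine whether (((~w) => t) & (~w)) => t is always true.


Build the truth table over {t, w}:
t | w | φ
---------
False | False | True
True | False | True
False | True | True
True | True | True
Every row evaluates to true.

Yes, it is a tautology.


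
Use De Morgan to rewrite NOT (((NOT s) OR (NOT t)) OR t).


De Morgan: the negation of a disjunction is the conjunction of the negations.
Distribute NOT across OR, flipping it to AND, and negate each literal.

(s AND t) AND (NOT t)


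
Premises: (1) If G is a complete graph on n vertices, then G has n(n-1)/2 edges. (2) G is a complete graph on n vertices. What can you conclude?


Modus ponens: from (P → Q) and P, infer Q.
P = 'G is a complete graph on n vertices' is asserted, and P → Q holds, so Q follows.

G has n(n-1)/2 edges.


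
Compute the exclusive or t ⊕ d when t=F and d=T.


Exclusive or is true when exactly one operand is true.
Substitute: t=F, d=T.
F ⊕ T evaluates to T.

T


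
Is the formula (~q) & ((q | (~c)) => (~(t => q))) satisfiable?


Search for a satisfying assignment over {c, q, t}.
Try c=True, q=False, t=False: the formula evaluates to True.
A satisfying assignment exists.

Satisfiable.


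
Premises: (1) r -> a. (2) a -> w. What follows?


Hypothetical syllogism: from (P → Q) and (Q → R), infer (P → R).
Chain the two implications through the shared middle term 'a'.

r -> w


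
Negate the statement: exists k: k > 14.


¬(forall x: φ) = exists x: ¬φ, and ¬(exists x: φ) = forall x: ¬φ.
Apply to the existential statement.

forall k: ~(k > 14)


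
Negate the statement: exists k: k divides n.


¬(forall x: φ) = exists x: ¬φ, and ¬(exists x: φ) = forall x: ¬φ.
Apply to the existential statement.

forall k: ~(k divides n)


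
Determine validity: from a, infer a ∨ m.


This matches the form of disjunction introduction: the conclusion follows in every model of the premises.

Valid.


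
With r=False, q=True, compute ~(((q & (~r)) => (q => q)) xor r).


Substitute r=False, q=True:
~r = True
q & (~r) = True & True = True
q => q = True => True = True
(q & (~r)) => (q => q) = True => True = True
((q & (~r)) => (q => q)) xor r = True xor False = True
~(((q & (~r)) => (q => q)) xor r) = False

False


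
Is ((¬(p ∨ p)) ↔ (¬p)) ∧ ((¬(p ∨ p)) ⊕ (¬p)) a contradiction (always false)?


Truth table over {p}:
p | φ
-----
F | F
T | F
Every row is false.

Yes, it is a contradiction.


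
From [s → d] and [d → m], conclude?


Hypothetical syllogism: from (P → Q) and (Q → R), infer (P → R).
Chain the two implications through the shared middle term 'd'.

s → m


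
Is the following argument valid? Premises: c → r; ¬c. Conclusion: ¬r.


This is denying the antecedent (fallacy). There exist truth assignments where the premises are all true but the conclusion is false.

Invalid.


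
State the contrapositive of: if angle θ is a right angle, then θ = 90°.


The contrapositive of (P → Q) is (¬Q → ¬P); it is logically equivalent to the original.
Here P = 'angle θ is a right angle' and Q = 'θ = 90°'.

If not (θ = 90°), then not (angle θ is a right angle).


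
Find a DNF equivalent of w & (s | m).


Step 1: Distribute ∧ over ∨: w ∧ (s ∨ m) = (w ∧ s) ∨ (w ∧ m).

(w & s) | (w & m)


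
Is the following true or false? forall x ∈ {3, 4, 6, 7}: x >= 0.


Evaluate the predicate on each element: 3:True, 4:True, 6:True, 7:True.
Every element satisfies the predicate.

True


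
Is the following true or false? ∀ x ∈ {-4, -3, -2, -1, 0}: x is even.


Evaluate the predicate on each element: -4:T, -3:F, -2:T, -1:F, 0:T.
Counterexample x = -3 fails the predicate.

F


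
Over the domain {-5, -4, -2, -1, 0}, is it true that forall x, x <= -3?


Evaluate the predicate on each element: -5:True, -4:True, -2:False, -1:False, 0:False.
Counterexample x = -2 fails the predicate.

False


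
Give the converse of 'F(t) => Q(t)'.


The converse of (P → Q) is (Q → P). It is not in general equivalent to the original.
Here P = 'F(t)' and Q = 'Q(t)'.

If Q(t), then F(t).


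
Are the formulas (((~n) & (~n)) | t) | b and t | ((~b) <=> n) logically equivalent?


Compare truth tables:
b | n | t | φ | ψ
-----------------
False | False | False | True | False
True | False | False | True | True
False | True | False | False | True
True | True | False | True | False
False | False | True | True | True
True | False | True | True | True
False | True | True | True | True
True | True | True | True | True
They differ at row 1 (b=False, n=False, t=False): φ=True but ψ=False.

No, they are not logically equivalent.
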